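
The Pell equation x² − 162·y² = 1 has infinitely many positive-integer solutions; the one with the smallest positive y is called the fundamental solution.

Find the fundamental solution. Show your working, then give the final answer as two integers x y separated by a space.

[12; 1,2,1,2,12,2,1,2,1,24] for √162; ℓ=10 ⇒ convergent index 9
i=0: a=12 ⇒ p=12, q=1
i=1: a=1 ⇒ p=13, q=1
…
i=3: a=1 ⇒ p=51, q=4
…
i=5: a=12 ⇒ p=1731, q=136
…
i=8: a=2 ⇒ p=14268, q=1121
i=9: a=1 ⇒ p=19601, q=1540
→ (19601, 1540).  Check: 19601²=384199201, 162·1540²=384199200, difference 1.

19601 1540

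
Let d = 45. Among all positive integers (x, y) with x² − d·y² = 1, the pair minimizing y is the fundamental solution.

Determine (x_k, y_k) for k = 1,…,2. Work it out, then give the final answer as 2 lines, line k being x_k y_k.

161 24
51841 7728

√45 = [6; 1,2,2,2,1,12, …], period ℓ=6 (even) → k=5
k=0  a_k=6  p_k/q_k = 6/1
k=1  a_k=1  p_k/q_k = 7/1
…
k=4  a_k=2  p_k/q_k = 114/17
k=5  a_k=1  p_k/q_k = 161/24
fundamental: x₁=161, y₁=24  (since 25921 − 45·576 = 1)
(x_2, y_2) = (161·161 + 45·24·24, 161·24 + 24·161) = (51841, 7728)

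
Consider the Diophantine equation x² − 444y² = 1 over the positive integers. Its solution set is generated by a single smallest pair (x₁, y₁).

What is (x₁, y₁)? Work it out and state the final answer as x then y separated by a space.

d=444: √d = [21; 14,42] (ℓ=2, even), read p_1/q_1
i=0: a=21 ⇒ p=21, q=1
i=1: a=14 ⇒ p=295, q=14
→ (295, 14).  Check: 295²=87025, 444·14²=87024, difference 1.

295 14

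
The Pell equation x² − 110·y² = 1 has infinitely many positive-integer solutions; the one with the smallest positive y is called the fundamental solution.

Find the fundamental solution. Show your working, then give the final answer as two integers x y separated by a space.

21 2

d=110: √d = [10; 2,20] (ℓ=2, even), read p_1/q_1
a_0=10:  p_0=10·1+0=10,  q_0=10·0+1=1
a_1=2:  p_1=2·10+1=21,  q_1=2·1+0=2
→ (21, 2).  Check: 21²=441, 110·2²=440, difference 1.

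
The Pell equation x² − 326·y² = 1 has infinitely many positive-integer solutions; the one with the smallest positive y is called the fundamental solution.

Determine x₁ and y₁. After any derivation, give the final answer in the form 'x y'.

√326 → a₀=18, period (18,36); ℓ=2 even so k=1
a_0=18:  p_0=18·1+0=18,  q_0=18·0+1=1
a_1=18:  p_1=18·18+1=325,  q_1=18·1+0=18
fundamental: x₁=325, y₁=18  (since 105625 − 326·324 = 1)

325 18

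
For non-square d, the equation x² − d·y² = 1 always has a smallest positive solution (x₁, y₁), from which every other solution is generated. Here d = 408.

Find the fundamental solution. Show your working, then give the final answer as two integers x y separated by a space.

√408 = [20; 5,40, …], period ℓ=2 (even) → k=1
step 0: (20, 1)  from 20·(1,0) + (0,1)
step 1: (101, 5)  from 5·(20,1) + (1,0)
(x₁, y₁) = (101, 5);  101² − 408·5² = 1 ✓

101 5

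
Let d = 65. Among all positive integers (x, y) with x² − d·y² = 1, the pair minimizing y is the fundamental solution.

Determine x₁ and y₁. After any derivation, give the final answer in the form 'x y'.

129 16

√65 = [8; 16, …], period ℓ=1 (odd) → k=1
i=0: a=8 ⇒ p=8, q=1
i=1: a=16 ⇒ p=129, q=16
fundamental: x₁=129, y₁=16  (since 16641 − 65·256 = 1)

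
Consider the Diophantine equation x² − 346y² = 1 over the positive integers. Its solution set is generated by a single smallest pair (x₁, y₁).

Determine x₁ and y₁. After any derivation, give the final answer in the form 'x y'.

d=346: √d = [18; 1,1,1,1,36] (ℓ=5, odd), read p_9/q_9
i=0: a=18 ⇒ p=18, q=1
i=1: a=1 ⇒ p=19, q=1
i=2: a=1 ⇒ p=37, q=2
…
i=5: a=36 ⇒ p=3404, q=183
…
i=8: a=1 ⇒ p=10398, q=559
i=9: a=1 ⇒ p=17299, q=930
fundamental: x₁=17299, y₁=930  (since 299255401 − 346·864900 = 1)

17299 930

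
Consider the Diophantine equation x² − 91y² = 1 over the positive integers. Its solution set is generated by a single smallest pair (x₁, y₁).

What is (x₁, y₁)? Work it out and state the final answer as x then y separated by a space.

1574 165

√91 = [9; 1,1,5,1,5,1,1,18, …], period ℓ=8 (even) → k=7
i=0: a=9 ⇒ p=9, q=1
…
i=2: a=1 ⇒ p=19, q=2
…
i=4: a=1 ⇒ p=124, q=13
i=5: a=5 ⇒ p=725, q=76
i=6: a=1 ⇒ p=849, q=89
i=7: a=1 ⇒ p=1574, q=165
→ (1574, 165).  Check: 1574²=2477476, 91·165²=2477475, difference 1.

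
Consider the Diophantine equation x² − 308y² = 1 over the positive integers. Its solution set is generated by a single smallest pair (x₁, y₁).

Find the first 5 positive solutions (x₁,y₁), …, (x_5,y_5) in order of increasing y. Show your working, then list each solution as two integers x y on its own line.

351 20
246401 14040
172973151 9856060
121426905601 6918940080
85241514758751 4857086080100

√308 = [17; 1,1,4,1,1,34, …], period ℓ=6 (even) → k=5
a_0=17:  p_0=17·1+0=17,  q_0=17·0+1=1
a_1=1:  p_1=1·17+1=18,  q_1=1·1+0=1
a_2=1:  p_2=1·18+17=35,  q_2=1·1+1=2
a_3=4:  p_3=4·35+18=158,  q_3=4·2+1=9
a_4=1:  p_4=1·158+35=193,  q_4=1·9+2=11
a_5=1:  p_5=1·193+158=351,  q_5=1·11+9=20
fundamental: x₁=351, y₁=20  (since 123201 − 308·400 = 1)
(351+20√308)^2 = 246401 + 14040√308
(351+20√308)^3 = 172973151 + 9856060√308
(351+20√308)^4 = 121426905601 + 6918940080√308
(351+20√308)^5 = 85241514758751 + 4857086080100√308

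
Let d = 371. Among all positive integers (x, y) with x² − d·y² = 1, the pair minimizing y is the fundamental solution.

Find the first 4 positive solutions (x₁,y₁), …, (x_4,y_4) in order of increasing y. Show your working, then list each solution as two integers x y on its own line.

d=371: √d = [19; 3,1,4,1,3,38] (ℓ=6, even), read p_5/q_5
k=0  a_k=19  p_k/q_k = 19/1
…
k=3  a_k=4  p_k/q_k = 366/19
k=4  a_k=1  p_k/q_k = 443/23
k=5  a_k=3  p_k/q_k = 1695/88
(x₁, y₁) = (1695, 88);  1695² − 371·88² = 1 ✓
(x_2, y_2) = (1695·1695 + 371·88·88, 1695·88 + 88·1695) = (5746049, 298320)
(x_3, y_3) = (1695·5746049 + 371·88·298320, 1695·298320 + 88·5746049) = (19479104415, 1011304712)
(x_4, y_4) = (1695·19479104415 + 371·88·1011304712, 1695·1011304712 + 88·19479104415) = (66034158220801, 3428322675360)

1695 88
5746049 298320
19479104415 1011304712
66034158220801 3428322675360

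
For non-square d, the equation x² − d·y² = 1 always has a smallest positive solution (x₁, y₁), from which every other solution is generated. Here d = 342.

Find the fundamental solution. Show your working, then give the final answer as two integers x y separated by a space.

d=342: √d = [18; 2,36] (ℓ=2, even), read p_1/q_1
i=0: a=18 ⇒ p=18, q=1
i=1: a=2 ⇒ p=37, q=2
→ (37, 2).  Check: 37²=1369, 342·2²=1368, difference 1.

37 2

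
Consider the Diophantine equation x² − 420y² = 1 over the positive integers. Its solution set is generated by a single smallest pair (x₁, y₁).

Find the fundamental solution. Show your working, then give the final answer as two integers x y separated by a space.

41 2

√420 → a₀=20, period (2,40); ℓ=2 even so k=1
k=0  a_k=20  p_k/q_k = 20/1
k=1  a_k=2  p_k/q_k = 41/2
→ (41, 2).  Check: 41²=1681, 420·2²=1680, difference 1.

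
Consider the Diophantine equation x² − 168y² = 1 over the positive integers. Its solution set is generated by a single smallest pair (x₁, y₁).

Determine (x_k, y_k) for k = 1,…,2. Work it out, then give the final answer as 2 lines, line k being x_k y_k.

√168 → a₀=12, period (1,24); ℓ=2 even so k=1
step 0: (12, 1)  from 12·(1,0) + (0,1)
step 1: (13, 1)  from 1·(12,1) + (1,0)
→ (13, 1).  Check: 13²=169, 168·1²=168, difference 1.
k=2:  x_2 = 13·13+168·1·1 = 337,  y_2 = 13·1+1·13 = 26

13 1
337 26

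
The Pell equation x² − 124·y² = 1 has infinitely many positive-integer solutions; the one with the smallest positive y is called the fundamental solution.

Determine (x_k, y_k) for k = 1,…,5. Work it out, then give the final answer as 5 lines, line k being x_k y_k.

√124 → a₀=11, period (7,2,1,1,1,…,2,7,22); ℓ=16 even so k=15
step 0: (11, 1)  from 11·(1,0) + (0,1)
step 1: (78, 7)  from 7·(11,1) + (1,0)
…
step 3: (245, 22)  from 1·(167,15) + (78,7)
step 4: (412, 37)  from 1·(245,22) + (167,15)
step 5: (657, 59)  from 1·(412,37) + (245,22)
step 6: (2383, 214)  from 3·(657,59) + (412,37)
…
step 9: (17583, 1579)  from 1·(14543,1306) + (3040,273)
step 10: (67292, 6043)  from 3·(17583,1579) + (14543,1306)
step 11: (84875, 7622)  from 1·(67292,6043) + (17583,1579)
step 12: (152167, 13665)  from 1·(84875,7622) + (67292,6043)
step 13: (237042, 21287)  from 1·(152167,13665) + (84875,7622)
step 14: (626251, 56239)  from 2·(237042,21287) + (152167,13665)
step 15: (4620799, 414960)  from 7·(626251,56239) + (237042,21287)
fundamental: x₁=4620799, y₁=414960  (since 21351783398401 − 124·172191801600 = 1)
(x_2, y_2) = (4620799·4620799 + 124·414960·414960, 4620799·414960 + 414960·4620799) = (42703566796801, 3834893506080)
(x_3, y_3) = (4620799·42703566796801 + 124·414960·3834893506080, 4620799·3834893506080 + 414960·42703566796801) = (394649197502177907199, 35440544156001500880)
(x_4, y_4) = (4620799·394649197502177907199 + 124·414960·35440544156001500880, 4620799·35440544156001500880 + 414960·394649197502177907199) = (3647189234337689639247667201, 327527261991011323636100160)
(x_5, y_5) = (4620799·3647189234337689639247667201 + 124·414960·327527261991011323636100160, 4620799·327527261991011323636100160 + 414960·3647189234337689639247667201) = (33705856733676329245494460531519999, 3026875289361570825948579964954800)

4620799 414960
42703566796801 3834893506080
394649197502177907199 35440544156001500880
3647189234337689639247667201 327527261991011323636100160
33705856733676329245494460531519999 3026875289361570825948579964954800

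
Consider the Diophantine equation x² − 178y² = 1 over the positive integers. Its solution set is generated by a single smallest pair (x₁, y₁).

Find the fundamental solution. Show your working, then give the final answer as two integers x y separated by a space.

d=178: √d = [13; 2,1,12,1,2,26] (ℓ=6, even), read p_5/q_5
a_0=13:  p_0=13·1+0=13,  q_0=13·0+1=1
…
a_2=1:  p_2=1·27+13=40,  q_2=1·2+1=3
a_3=12:  p_3=12·40+27=507,  q_3=12·3+2=38
a_4=1:  p_4=1·507+40=547,  q_4=1·38+3=41
a_5=2:  p_5=2·547+507=1601,  q_5=2·41+38=120
→ (1601, 120).  Check: 1601²=2563201, 178·120²=2563200, difference 1.

1601 120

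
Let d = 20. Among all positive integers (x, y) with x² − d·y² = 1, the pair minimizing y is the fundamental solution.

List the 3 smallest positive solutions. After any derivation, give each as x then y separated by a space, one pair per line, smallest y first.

[4; 2,8] for √20; ℓ=2 ⇒ convergent index 1
step 0: (4, 1)  from 4·(1,0) + (0,1)
step 1: (9, 2)  from 2·(4,1) + (1,0)
fundamental: x₁=9, y₁=2  (since 81 − 20·4 = 1)
(x_2, y_2) = (9·9 + 20·2·2, 9·2 + 2·9) = (161, 36)
(x_3, y_3) = (9·161 + 20·2·36, 9·36 + 2·161) = (2889, 646)

9 2
161 36
2889 646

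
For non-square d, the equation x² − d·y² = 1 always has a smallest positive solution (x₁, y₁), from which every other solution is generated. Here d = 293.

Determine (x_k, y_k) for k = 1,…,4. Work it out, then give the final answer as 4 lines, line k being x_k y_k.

[17; 8,1,1,8,34] for √293; ℓ=5 ⇒ convergent index 9
i=0: a=17 ⇒ p=17, q=1
i=1: a=8 ⇒ p=137, q=8
i=2: a=1 ⇒ p=154, q=9
i=3: a=1 ⇒ p=291, q=17
…
i=5: a=34 ⇒ p=84679, q=4947
i=6: a=8 ⇒ p=679914, q=39721
…
i=8: a=1 ⇒ p=1444507, q=84389
i=9: a=8 ⇒ p=12320649, q=719780
(x₁, y₁) = (12320649, 719780);  12320649² − 293·719780² = 1 ✓
n=2: (12320649,719780)∘(12320649,719780) = (12320649·12320649+293·719780·719780, 12320649·719780+719780·12320649) = (303596783562401,17736313474440)
n=3: (303596783562401,17736313474440)∘(12320649,719780) = (12320649·303596783562401+293·719780·17736313474440, 12320649·17736313474440+719780·303596783562401) = (7481018815602612315849,437045785745090703340)
n=4: (7481018815602612315849,437045785745090703340)∘(12320649,719780) = (12320649·7481018815602612315849+293·719780·437045785745090703340, 12320649·437045785745090703340+719780·7481018815602612315849) = (184342013978870716056521769601,10769375446188914321717060880)

12320649 719780
303596783562401 17736313474440
7481018815602612315849 437045785745090703340
184342013978870716056521769601 10769375446188914321717060880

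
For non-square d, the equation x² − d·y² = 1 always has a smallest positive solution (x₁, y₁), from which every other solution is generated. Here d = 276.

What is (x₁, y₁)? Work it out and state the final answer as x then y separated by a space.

d=276: √d = [16; 1,1,1,1,2,2,2,1,1,1,1,32] (ℓ=12, even), read p_11/q_11
k=0  a_k=16  p_k/q_k = 16/1
…
k=3  a_k=1  p_k/q_k = 50/3
k=4  a_k=1  p_k/q_k = 83/5
…
k=6  a_k=2  p_k/q_k = 515/31
…
k=8  a_k=1  p_k/q_k = 1761/106
k=9  a_k=1  p_k/q_k = 3007/181
k=10  a_k=1  p_k/q_k = 4768/287
k=11  a_k=1  p_k/q_k = 7775/468
fundamental: x₁=7775, y₁=468  (since 60450625 − 276·219024 = 1)

7775 468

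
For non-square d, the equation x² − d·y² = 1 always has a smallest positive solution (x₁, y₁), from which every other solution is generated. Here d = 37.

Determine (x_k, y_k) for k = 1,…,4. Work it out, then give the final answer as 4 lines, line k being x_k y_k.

√37 = [6; 12, …], period ℓ=1 (odd) → k=1
a_0=6:  p_0=6·1+0=6,  q_0=6·0+1=1
a_1=12:  p_1=12·6+1=73,  q_1=12·1+0=12
fundamental: x₁=73, y₁=12  (since 5329 − 37·144 = 1)
(73+12√37)^2 = 10657 + 1752√37
(73+12√37)^3 = 1555849 + 255780√37
(73+12√37)^4 = 227143297 + 37342128√37

73 12
10657 1752
1555849 255780
227143297 37342128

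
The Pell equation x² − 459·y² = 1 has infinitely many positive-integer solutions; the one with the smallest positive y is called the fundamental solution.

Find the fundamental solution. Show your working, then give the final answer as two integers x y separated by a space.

499850 23331

√459 = [21; 2,2,1,4,21,4,1,2,2,42, …], period ℓ=10 (even) → k=9
step 0: (21, 1)  from 21·(1,0) + (0,1)
step 1: (43, 2)  from 2·(21,1) + (1,0)
…
step 6: (60695, 2833)  from 4·(14997,700) + (707,33)
…
step 8: (212079, 9899)  from 2·(75692,3533) + (60695,2833)
step 9: (499850, 23331)  from 2·(212079,9899) + (75692,3533)
→ (499850, 23331).  Check: 499850²=249850022500, 459·23331²=249850022499, difference 1.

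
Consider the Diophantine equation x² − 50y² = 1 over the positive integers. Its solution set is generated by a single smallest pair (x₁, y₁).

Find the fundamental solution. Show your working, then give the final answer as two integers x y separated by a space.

99 14

[7; 14] for √50; ℓ=1 ⇒ convergent index 1
step 0: (7, 1)  from 7·(1,0) + (0,1)
step 1: (99, 14)  from 14·(7,1) + (1,0)
→ (99, 14).  Check: 99²=9801, 50·14²=9800, difference 1.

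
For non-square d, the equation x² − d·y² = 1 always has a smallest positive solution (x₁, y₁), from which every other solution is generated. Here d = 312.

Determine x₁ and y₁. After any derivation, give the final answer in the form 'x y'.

√312 → a₀=17, period (1,1,1,34); ℓ=4 even so k=3
a_0=17:  p_0=17·1+0=17,  q_0=17·0+1=1
a_1=1:  p_1=1·17+1=18,  q_1=1·1+0=1
a_2=1:  p_2=1·18+17=35,  q_2=1·1+1=2
a_3=1:  p_3=1·35+18=53,  q_3=1·2+1=3
fundamental: x₁=53, y₁=3  (since 2809 − 312·9 = 1)

53 3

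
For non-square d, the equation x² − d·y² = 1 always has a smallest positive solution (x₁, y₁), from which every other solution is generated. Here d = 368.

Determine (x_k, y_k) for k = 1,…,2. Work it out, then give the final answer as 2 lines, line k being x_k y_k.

1151 60
2649601 138120

d=368: √d = [19; 5,2,5,38] (ℓ=4, even), read p_3/q_3
step 0: (19, 1)  from 19·(1,0) + (0,1)
step 1: (96, 5)  from 5·(19,1) + (1,0)
step 2: (211, 11)  from 2·(96,5) + (19,1)
step 3: (1151, 60)  from 5·(211,11) + (96,5)
→ (1151, 60).  Check: 1151²=1324801, 368·60²=1324800, difference 1.
k=2:  x_2 = 1151·1151+368·60·60 = 2649601,  y_2 = 1151·60+60·1151 = 138120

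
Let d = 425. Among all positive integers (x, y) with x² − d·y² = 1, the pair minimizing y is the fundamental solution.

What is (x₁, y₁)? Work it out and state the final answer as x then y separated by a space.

d=425: √d = [20; 1,1,1,1,1,1,40] (ℓ=7, odd), read p_13/q_13
k=0  a_k=20  p_k/q_k = 20/1
…
k=2  a_k=1  p_k/q_k = 41/2
k=3  a_k=1  p_k/q_k = 62/3
k=4  a_k=1  p_k/q_k = 103/5
…
k=7  a_k=40  p_k/q_k = 10885/528
k=8  a_k=1  p_k/q_k = 11153/541
k=9  a_k=1  p_k/q_k = 22038/1069
k=10  a_k=1  p_k/q_k = 33191/1610
k=11  a_k=1  p_k/q_k = 55229/2679
k=12  a_k=1  p_k/q_k = 88420/4289
k=13  a_k=1  p_k/q_k = 143649/6968
(x₁, y₁) = (143649, 6968);  143649² − 425·6968² = 1 ✓

143649 6968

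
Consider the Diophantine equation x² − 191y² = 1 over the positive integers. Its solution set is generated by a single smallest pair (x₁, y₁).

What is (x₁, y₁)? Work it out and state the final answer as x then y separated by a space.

8994000 650783

√191 = [13; 1,4,1,1,3,…,4,1,26, …], period ℓ=16 (even) → k=15
i=0: a=13 ⇒ p=13, q=1
i=1: a=1 ⇒ p=14, q=1
i=2: a=4 ⇒ p=69, q=5
…
i=4: a=1 ⇒ p=152, q=11
…
i=6: a=2 ⇒ p=1230, q=89
i=7: a=2 ⇒ p=2999, q=217
…
i=9: a=2 ⇒ p=83433, q=6037
i=10: a=2 ⇒ p=207083, q=14984
…
i=12: a=1 ⇒ p=911765, q=65973
i=13: a=1 ⇒ p=1616447, q=116962
i=14: a=4 ⇒ p=7377553, q=533821
i=15: a=1 ⇒ p=8994000, q=650783
→ (8994000, 650783).  Check: 8994000²=80892036000000, 191·650783²=80892035999999, difference 1.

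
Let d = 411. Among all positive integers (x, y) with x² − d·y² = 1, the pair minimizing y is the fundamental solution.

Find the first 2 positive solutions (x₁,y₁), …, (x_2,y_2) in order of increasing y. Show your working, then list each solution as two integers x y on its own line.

√411 → a₀=20, period (3,1,1,1,19,1,1,1,3,40); ℓ=10 even so k=9
step 0: (20, 1)  from 20·(1,0) + (0,1)
step 1: (61, 3)  from 3·(20,1) + (1,0)
…
step 7: (8981, 443)  from 1·(4602,227) + (4379,216)
step 8: (13583, 670)  from 1·(8981,443) + (4602,227)
step 9: (49730, 2453)  from 3·(13583,670) + (8981,443)
(x₁, y₁) = (49730, 2453);  49730² − 411·2453² = 1 ✓
k=2:  x_2 = 49730·49730+411·2453·2453 = 4946145799,  y_2 = 49730·2453+2453·49730 = 243975380

49730 2453
4946145799 243975380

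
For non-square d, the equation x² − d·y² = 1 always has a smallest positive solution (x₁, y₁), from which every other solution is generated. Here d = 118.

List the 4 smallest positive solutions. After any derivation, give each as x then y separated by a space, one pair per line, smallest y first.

√118 = [10; 1,6,3,2,10,2,3,6,1,20, …], period ℓ=10 (even) → k=9
step 0: (10, 1)  from 10·(1,0) + (0,1)
step 1: (11, 1)  from 1·(10,1) + (1,0)
step 2: (76, 7)  from 6·(11,1) + (10,1)
step 3: (239, 22)  from 3·(76,7) + (11,1)
step 4: (554, 51)  from 2·(239,22) + (76,7)
step 5: (5779, 532)  from 10·(554,51) + (239,22)
step 6: (12112, 1115)  from 2·(5779,532) + (554,51)
step 7: (42115, 3877)  from 3·(12112,1115) + (5779,532)
step 8: (264802, 24377)  from 6·(42115,3877) + (12112,1115)
step 9: (306917, 28254)  from 1·(264802,24377) + (42115,3877)
(x₁, y₁) = (306917, 28254);  306917² − 118·28254² = 1 ✓
(306917+28254√118)^2 = 188396089777 + 17343265836√118
(306917+28254√118)^3 = 115643925371868101 + 10645886241146970√118
(306917+28254√118)^4 = 70986173286526887819457 + 6534806934930865917144√118

306917 28254
188396089777 17343265836
115643925371868101 10645886241146970
70986173286526887819457 6534806934930865917144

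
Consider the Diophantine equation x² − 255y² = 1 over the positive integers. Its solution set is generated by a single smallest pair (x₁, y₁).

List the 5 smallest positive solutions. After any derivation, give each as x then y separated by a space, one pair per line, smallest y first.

16 1
511 32
16336 1023
522241 32704
16695376 1045505

d=255: √d = [15; 1,30] (ℓ=2, even), read p_1/q_1
k=0  a_k=15  p_k/q_k = 15/1
k=1  a_k=1  p_k/q_k = 16/1
fundamental: x₁=16, y₁=1  (since 256 − 255·1 = 1)
n=2: (16,1)∘(16,1) = (16·16+255·1·1, 16·1+1·16) = (511,32)
n=3: (511,32)∘(16,1) = (16·511+255·1·32, 16·32+1·511) = (16336,1023)
n=4: (16336,1023)∘(16,1) = (16·16336+255·1·1023, 16·1023+1·16336) = (522241,32704)
n=5: (522241,32704)∘(16,1) = (16·522241+255·1·32704, 16·32704+1·522241) = (16695376,1045505)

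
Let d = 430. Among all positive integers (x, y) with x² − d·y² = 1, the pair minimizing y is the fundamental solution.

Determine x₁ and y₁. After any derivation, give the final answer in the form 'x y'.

√430 = [20; 1,2,1,3,1,…,2,1,40, …], period ℓ=14 (even) → k=13
k=0  a_k=20  p_k/q_k = 20/1
k=1  a_k=1  p_k/q_k = 21/1
k=2  a_k=2  p_k/q_k = 62/3
…
k=4  a_k=3  p_k/q_k = 311/15
…
k=6  a_k=6  p_k/q_k = 2675/129
k=7  a_k=8  p_k/q_k = 21794/1051
k=8  a_k=6  p_k/q_k = 133439/6435
k=9  a_k=1  p_k/q_k = 155233/7486
k=10  a_k=3  p_k/q_k = 599138/28893
…
k=12  a_k=2  p_k/q_k = 2107880/101651
k=13  a_k=1  p_k/q_k = 2862251/138030
fundamental: x₁=2862251, y₁=138030  (since 8192480787001 − 430·19052280900 = 1)

2862251 138030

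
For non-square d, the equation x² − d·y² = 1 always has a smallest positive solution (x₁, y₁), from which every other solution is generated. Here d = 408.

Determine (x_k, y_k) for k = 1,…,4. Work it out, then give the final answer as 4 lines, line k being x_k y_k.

√408 → a₀=20, period (5,40); ℓ=2 even so k=1
k=0  a_k=20  p_k/q_k = 20/1
k=1  a_k=5  p_k/q_k = 101/5
fundamental: x₁=101, y₁=5  (since 10201 − 408·25 = 1)
(101+5√408)^2 = 20401 + 1010√408
(101+5√408)^3 = 4120901 + 204015√408
(101+5√408)^4 = 832401601 + 41210020√408

101 5
20401 1010
4120901 204015
832401601 41210020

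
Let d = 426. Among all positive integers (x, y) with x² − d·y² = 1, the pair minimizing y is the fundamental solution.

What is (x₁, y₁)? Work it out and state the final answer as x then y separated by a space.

88751 4300

[20; 1,1,1,3,2,6,2,3,1,1,1,40] for √426; ℓ=12 ⇒ convergent index 11
k=0  a_k=20  p_k/q_k = 20/1
…
k=9  a_k=1  p_k/q_k = 31971/1549
k=10  a_k=1  p_k/q_k = 56780/2751
k=11  a_k=1  p_k/q_k = 88751/4300
→ (88751, 4300).  Check: 88751²=7876740001, 426·4300²=7876740000, difference 1.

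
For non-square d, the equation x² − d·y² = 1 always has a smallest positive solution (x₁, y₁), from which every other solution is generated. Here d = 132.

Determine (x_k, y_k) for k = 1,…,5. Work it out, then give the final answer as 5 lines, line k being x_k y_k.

23 2
1057 92
48599 4230
2234497 194488
102738263 8942218

√132 = [11; 2,22, …], period ℓ=2 (even) → k=1
k=0  a_k=11  p_k/q_k = 11/1
k=1  a_k=2  p_k/q_k = 23/2
→ (23, 2).  Check: 23²=529, 132·2²=528, difference 1.
n=2: (23,2)∘(23,2) = (23·23+132·2·2, 23·2+2·23) = (1057,92)
n=3: (1057,92)∘(23,2) = (23·1057+132·2·92, 23·92+2·1057) = (48599,4230)
n=4: (48599,4230)∘(23,2) = (23·48599+132·2·4230, 23·4230+2·48599) = (2234497,194488)
n=5: (2234497,194488)∘(23,2) = (23·2234497+132·2·194488, 23·194488+2·2234497) = (102738263,8942218)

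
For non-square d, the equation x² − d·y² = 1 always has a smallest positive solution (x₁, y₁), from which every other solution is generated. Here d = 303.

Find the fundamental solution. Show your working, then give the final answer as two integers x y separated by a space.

2524 145

[17; 2,2,5,2,2,34] for √303; ℓ=6 ⇒ convergent index 5
i=0: a=17 ⇒ p=17, q=1
…
i=2: a=2 ⇒ p=87, q=5
i=3: a=5 ⇒ p=470, q=27
i=4: a=2 ⇒ p=1027, q=59
i=5: a=2 ⇒ p=2524, q=145
fundamental: x₁=2524, y₁=145  (since 6370576 − 303·21025 = 1)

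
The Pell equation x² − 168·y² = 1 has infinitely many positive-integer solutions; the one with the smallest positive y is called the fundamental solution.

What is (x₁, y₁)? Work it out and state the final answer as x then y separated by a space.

√168 = [12; 1,24, …], period ℓ=2 (even) → k=1
i=0: a=12 ⇒ p=12, q=1
i=1: a=1 ⇒ p=13, q=1
→ (13, 1).  Check: 13²=169, 168·1²=168, difference 1.

13 1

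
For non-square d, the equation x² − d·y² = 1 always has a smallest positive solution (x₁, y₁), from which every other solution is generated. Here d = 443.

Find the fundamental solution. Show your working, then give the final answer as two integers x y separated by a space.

442 21

√443 = [21; 21,42, …], period ℓ=2 (even) → k=1
k=0  a_k=21  p_k/q_k = 21/1
k=1  a_k=21  p_k/q_k = 442/21
(x₁, y₁) = (442, 21);  442² − 443·21² = 1 ✓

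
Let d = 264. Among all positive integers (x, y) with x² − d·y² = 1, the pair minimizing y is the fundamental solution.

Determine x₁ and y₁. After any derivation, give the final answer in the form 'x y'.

[16; 4,32] for √264; ℓ=2 ⇒ convergent index 1
step 0: (16, 1)  from 16·(1,0) + (0,1)
step 1: (65, 4)  from 4·(16,1) + (1,0)
fundamental: x₁=65, y₁=4  (since 4225 − 264·16 = 1)

65 4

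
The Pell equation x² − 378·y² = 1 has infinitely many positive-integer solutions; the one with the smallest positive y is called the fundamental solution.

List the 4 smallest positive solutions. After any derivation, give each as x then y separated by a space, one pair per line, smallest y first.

√378 → a₀=19, period (2,3,1,4,1,3,2,38); ℓ=8 even so k=7
k=0  a_k=19  p_k/q_k = 19/1
k=1  a_k=2  p_k/q_k = 39/2
k=2  a_k=3  p_k/q_k = 136/7
k=3  a_k=1  p_k/q_k = 175/9
…
k=5  a_k=1  p_k/q_k = 1011/52
k=6  a_k=3  p_k/q_k = 3869/199
k=7  a_k=2  p_k/q_k = 8749/450
(x₁, y₁) = (8749, 450);  8749² − 378·450² = 1 ✓
n=2: (8749,450)∘(8749,450) = (8749·8749+378·450·450, 8749·450+450·8749) = (153090001,7874100)
n=3: (153090001,7874100)∘(8749,450) = (8749·153090001+378·450·7874100, 8749·7874100+450·153090001) = (2678768828749,137781001350)
n=4: (2678768828749,137781001350)∘(8749,450) = (8749·2678768828749+378·450·137781001350, 8749·137781001350+450·2678768828749) = (46873096812360001,2410891953748200)

8749 450
153090001 7874100
2678768828749 137781001350
46873096812360001 2410891953748200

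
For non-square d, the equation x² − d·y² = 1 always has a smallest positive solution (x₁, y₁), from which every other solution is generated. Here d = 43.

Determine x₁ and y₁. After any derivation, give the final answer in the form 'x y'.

3482 531

√43 → a₀=6, period (1,1,3,1,5,1,3,1,1,12); ℓ=10 even so k=9
k=0  a_k=6  p_k/q_k = 6/1
…
k=4  a_k=1  p_k/q_k = 59/9
…
k=6  a_k=1  p_k/q_k = 400/61
k=7  a_k=3  p_k/q_k = 1541/235
k=8  a_k=1  p_k/q_k = 1941/296
k=9  a_k=1  p_k/q_k = 3482/531
fundamental: x₁=3482, y₁=531  (since 12124324 − 43·281961 = 1)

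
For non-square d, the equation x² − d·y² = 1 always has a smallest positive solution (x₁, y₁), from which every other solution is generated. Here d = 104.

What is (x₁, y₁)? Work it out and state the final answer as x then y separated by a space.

d=104: √d = [10; 5,20] (ℓ=2, even), read p_1/q_1
k=0  a_k=10  p_k/q_k = 10/1
k=1  a_k=5  p_k/q_k = 51/5
→ (51, 5).  Check: 51²=2601, 104·5²=2600, difference 1.

51 5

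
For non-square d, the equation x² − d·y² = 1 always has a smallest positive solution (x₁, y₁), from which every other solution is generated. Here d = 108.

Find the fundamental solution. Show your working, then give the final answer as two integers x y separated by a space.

√108 = [10; 2,1,1,4,1,1,2,20, …], period ℓ=8 (even) → k=7
i=0: a=10 ⇒ p=10, q=1
i=1: a=2 ⇒ p=21, q=2
i=2: a=1 ⇒ p=31, q=3
i=3: a=1 ⇒ p=52, q=5
i=4: a=4 ⇒ p=239, q=23
i=5: a=1 ⇒ p=291, q=28
i=6: a=1 ⇒ p=530, q=51
i=7: a=2 ⇒ p=1351, q=130
fundamental: x₁=1351, y₁=130  (since 1825201 − 108·16900 = 1)

1351 130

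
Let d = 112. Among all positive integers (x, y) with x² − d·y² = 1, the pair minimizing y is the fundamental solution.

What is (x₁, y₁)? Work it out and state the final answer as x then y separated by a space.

127 12

√112 = [10; 1,1,2,1,1,20, …], period ℓ=6 (even) → k=5
k=0  a_k=10  p_k/q_k = 10/1
k=1  a_k=1  p_k/q_k = 11/1
k=2  a_k=1  p_k/q_k = 21/2
k=3  a_k=2  p_k/q_k = 53/5
k=4  a_k=1  p_k/q_k = 74/7
k=5  a_k=1  p_k/q_k = 127/12
→ (127, 12).  Check: 127²=16129, 112·12²=16128, difference 1.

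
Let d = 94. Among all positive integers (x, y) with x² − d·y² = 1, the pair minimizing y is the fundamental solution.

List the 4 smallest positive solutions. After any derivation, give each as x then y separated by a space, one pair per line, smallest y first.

2143295 221064
9187426914049 947610731760
39382732335491159615 4062018686654877336
168817626601983862467148801 17412208682026983028992480

√94 → a₀=9, period (1,2,3,1,1,…,2,1,18); ℓ=16 even so k=15
i=0: a=9 ⇒ p=9, q=1
…
i=5: a=1 ⇒ p=223, q=23
…
i=8: a=8 ⇒ p=12953, q=1336
i=9: a=1 ⇒ p=14417, q=1487
i=10: a=5 ⇒ p=85038, q=8771
…
i=14: a=2 ⇒ p=1490361, q=153719
i=15: a=1 ⇒ p=2143295, q=221064
(x₁, y₁) = (2143295, 221064);  2143295² − 94·221064² = 1 ✓
(2143295+221064√94)^2 = 9187426914049 + 947610731760√94
(2143295+221064√94)^3 = 39382732335491159615 + 4062018686654877336√94
(2143295+221064√94)^4 = 168817626601983862467148801 + 17412208682026983028992480√94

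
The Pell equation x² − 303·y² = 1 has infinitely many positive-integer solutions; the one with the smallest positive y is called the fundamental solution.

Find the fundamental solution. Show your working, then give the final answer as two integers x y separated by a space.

2524 145

d=303: √d = [17; 2,2,5,2,2,34] (ℓ=6, even), read p_5/q_5
i=0: a=17 ⇒ p=17, q=1
…
i=4: a=2 ⇒ p=1027, q=59
i=5: a=2 ⇒ p=2524, q=145
fundamental: x₁=2524, y₁=145  (since 6370576 − 303·21025 = 1)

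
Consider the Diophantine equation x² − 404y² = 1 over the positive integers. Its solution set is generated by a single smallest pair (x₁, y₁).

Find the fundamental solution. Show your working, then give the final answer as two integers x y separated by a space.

201 10

[20; 10,40] for √404; ℓ=2 ⇒ convergent index 1
step 0: (20, 1)  from 20·(1,0) + (0,1)
step 1: (201, 10)  from 10·(20,1) + (1,0)
fundamental: x₁=201, y₁=10  (since 40401 − 404·100 = 1)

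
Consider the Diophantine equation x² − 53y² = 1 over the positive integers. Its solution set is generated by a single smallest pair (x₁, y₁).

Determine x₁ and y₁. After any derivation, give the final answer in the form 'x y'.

√53 → a₀=7, period (3,1,1,3,14); ℓ=5 odd so k=9
k=0  a_k=7  p_k/q_k = 7/1
k=1  a_k=3  p_k/q_k = 22/3
k=2  a_k=1  p_k/q_k = 29/4
…
k=4  a_k=3  p_k/q_k = 182/25
k=5  a_k=14  p_k/q_k = 2599/357
k=6  a_k=3  p_k/q_k = 7979/1096
k=7  a_k=1  p_k/q_k = 10578/1453
k=8  a_k=1  p_k/q_k = 18557/2549
k=9  a_k=3  p_k/q_k = 66249/9100
fundamental: x₁=66249, y₁=9100  (since 4388930001 − 53·82810000 = 1)

66249 9100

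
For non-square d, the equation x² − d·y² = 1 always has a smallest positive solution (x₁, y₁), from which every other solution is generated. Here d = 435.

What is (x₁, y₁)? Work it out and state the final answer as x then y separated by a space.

146 7

√435 = [20; 1,5,1,40, …], period ℓ=4 (even) → k=3
step 0: (20, 1)  from 20·(1,0) + (0,1)
step 1: (21, 1)  from 1·(20,1) + (1,0)
step 2: (125, 6)  from 5·(21,1) + (20,1)
step 3: (146, 7)  from 1·(125,6) + (21,1)
→ (146, 7).  Check: 146²=21316, 435·7²=21315, difference 1.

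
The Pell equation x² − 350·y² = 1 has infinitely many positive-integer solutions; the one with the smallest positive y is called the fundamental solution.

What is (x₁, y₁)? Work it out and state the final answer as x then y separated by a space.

449 24

[18; 1,2,2,2,1,36] for √350; ℓ=6 ⇒ convergent index 5
step 0: (18, 1)  from 18·(1,0) + (0,1)
step 1: (19, 1)  from 1·(18,1) + (1,0)
step 2: (56, 3)  from 2·(19,1) + (18,1)
step 3: (131, 7)  from 2·(56,3) + (19,1)
step 4: (318, 17)  from 2·(131,7) + (56,3)
step 5: (449, 24)  from 1·(318,17) + (131,7)
(x₁, y₁) = (449, 24);  449² − 350·24² = 1 ✓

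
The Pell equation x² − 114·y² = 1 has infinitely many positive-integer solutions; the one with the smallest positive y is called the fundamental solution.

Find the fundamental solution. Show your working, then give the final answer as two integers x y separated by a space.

1025 96

d=114: √d = [10; 1,2,10,2,1,20] (ℓ=6, even), read p_5/q_5
a_0=10:  p_0=10·1+0=10,  q_0=10·0+1=1
…
a_4=2:  p_4=2·331+32=694,  q_4=2·31+3=65
a_5=1:  p_5=1·694+331=1025,  q_5=1·65+31=96
→ (1025, 96).  Check: 1025²=1050625, 114·96²=1050624, difference 1.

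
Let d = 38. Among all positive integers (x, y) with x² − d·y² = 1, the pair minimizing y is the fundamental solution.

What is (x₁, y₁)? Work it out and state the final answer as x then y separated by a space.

37 6

√38 → a₀=6, period (6,12); ℓ=2 even so k=1
a_0=6:  p_0=6·1+0=6,  q_0=6·0+1=1
a_1=6:  p_1=6·6+1=37,  q_1=6·1+0=6
(x₁, y₁) = (37, 6);  37² − 38·6² = 1 ✓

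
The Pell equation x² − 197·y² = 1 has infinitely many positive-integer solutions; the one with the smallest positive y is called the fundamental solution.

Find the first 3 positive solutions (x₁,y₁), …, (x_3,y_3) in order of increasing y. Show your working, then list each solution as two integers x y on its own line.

393 28
308897 22008
242792649 17298260

[14; 28] for √197; ℓ=1 ⇒ convergent index 1
i=0: a=14 ⇒ p=14, q=1
i=1: a=28 ⇒ p=393, q=28
(x₁, y₁) = (393, 28);  393² − 197·28² = 1 ✓
k=2:  x_2 = 393·393+197·28·28 = 308897,  y_2 = 393·28+28·393 = 22008
k=3:  x_3 = 393·308897+197·28·22008 = 242792649,  y_3 = 393·22008+28·308897 = 17298260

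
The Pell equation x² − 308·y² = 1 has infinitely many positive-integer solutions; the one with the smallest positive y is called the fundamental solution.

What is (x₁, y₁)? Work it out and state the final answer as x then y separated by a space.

351 20

[17; 1,1,4,1,1,34] for √308; ℓ=6 ⇒ convergent index 5
a_0=17:  p_0=17·1+0=17,  q_0=17·0+1=1
…
a_4=1:  p_4=1·158+35=193,  q_4=1·9+2=11
a_5=1:  p_5=1·193+158=351,  q_5=1·11+9=20
→ (351, 20).  Check: 351²=123201, 308·20²=123200, difference 1.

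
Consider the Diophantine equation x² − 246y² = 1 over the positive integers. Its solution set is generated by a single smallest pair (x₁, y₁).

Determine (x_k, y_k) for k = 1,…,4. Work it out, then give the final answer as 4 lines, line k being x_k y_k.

√246 → a₀=15, period (1,2,5,1,14,1,5,2,1,30); ℓ=10 even so k=9
k=0  a_k=15  p_k/q_k = 15/1
…
k=3  a_k=5  p_k/q_k = 251/16
…
k=8  a_k=2  p_k/q_k = 60777/3875
k=9  a_k=1  p_k/q_k = 88805/5662
(x₁, y₁) = (88805, 5662);  88805² − 246·5662² = 1 ✓
(88805+5662√246)^2 = 15772656049 + 1005627820√246
(88805+5662√246)^3 = 2801381440774085 + 178609557104538√246
(88805+5662√246)^4 = 497553357680112580801 + 31722843436331366360√246

88805 5662
15772656049 1005627820
2801381440774085 178609557104538
497553357680112580801 31722843436331366360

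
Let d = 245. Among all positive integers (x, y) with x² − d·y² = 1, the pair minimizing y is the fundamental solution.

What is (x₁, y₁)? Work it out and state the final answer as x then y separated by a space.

51841 3312

√245 = [15; 1,1,1,7,6,7,1,1,1,30, …], period ℓ=10 (even) → k=9
step 0: (15, 1)  from 15·(1,0) + (0,1)
step 1: (16, 1)  from 1·(15,1) + (1,0)
step 2: (31, 2)  from 1·(16,1) + (15,1)
…
step 5: (2207, 141)  from 6·(360,23) + (47,3)
…
step 8: (33825, 2161)  from 1·(18016,1151) + (15809,1010)
step 9: (51841, 3312)  from 1·(33825,2161) + (18016,1151)
→ (51841, 3312).  Check: 51841²=2687489281, 245·3312²=2687489280, difference 1.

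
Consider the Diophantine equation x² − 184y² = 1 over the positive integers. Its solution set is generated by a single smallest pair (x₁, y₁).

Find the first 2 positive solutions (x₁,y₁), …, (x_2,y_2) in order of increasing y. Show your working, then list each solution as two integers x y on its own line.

√184 → a₀=13, period (1,1,3,2,1,2,1,2,3,1,1,26); ℓ=12 even so k=11
k=0  a_k=13  p_k/q_k = 13/1
…
k=2  a_k=1  p_k/q_k = 27/2
…
k=4  a_k=2  p_k/q_k = 217/16
k=5  a_k=1  p_k/q_k = 312/23
k=6  a_k=2  p_k/q_k = 841/62
k=7  a_k=1  p_k/q_k = 1153/85
…
k=10  a_k=1  p_k/q_k = 13741/1013
k=11  a_k=1  p_k/q_k = 24335/1794
(x₁, y₁) = (24335, 1794);  24335² − 184·1794² = 1 ✓
n=2: (24335,1794)∘(24335,1794) = (24335·24335+184·1794·1794, 24335·1794+1794·24335) = (1184384449,87313980)

24335 1794
1184384449 87313980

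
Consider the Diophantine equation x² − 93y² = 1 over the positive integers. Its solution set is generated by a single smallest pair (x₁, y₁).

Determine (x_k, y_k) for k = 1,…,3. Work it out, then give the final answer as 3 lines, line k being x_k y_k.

12151 1260
295293601 30620520
7176225079351 744139875780

√93 → a₀=9, period (1,1,1,4,6,4,1,1,1,18); ℓ=10 even so k=9
a_0=9:  p_0=9·1+0=9,  q_0=9·0+1=1
a_1=1:  p_1=1·9+1=10,  q_1=1·1+0=1
a_2=1:  p_2=1·10+9=19,  q_2=1·1+1=2
a_3=1:  p_3=1·19+10=29,  q_3=1·2+1=3
…
a_5=6:  p_5=6·135+29=839,  q_5=6·14+3=87
…
a_7=1:  p_7=1·3491+839=4330,  q_7=1·362+87=449
a_8=1:  p_8=1·4330+3491=7821,  q_8=1·449+362=811
a_9=1:  p_9=1·7821+4330=12151,  q_9=1·811+449=1260
→ (12151, 1260).  Check: 12151²=147646801, 93·1260²=147646800, difference 1.
(x_2, y_2) = (12151·12151 + 93·1260·1260, 12151·1260 + 1260·12151) = (295293601, 30620520)
(x_3, y_3) = (12151·295293601 + 93·1260·30620520, 12151·30620520 + 1260·295293601) = (7176225079351, 744139875780)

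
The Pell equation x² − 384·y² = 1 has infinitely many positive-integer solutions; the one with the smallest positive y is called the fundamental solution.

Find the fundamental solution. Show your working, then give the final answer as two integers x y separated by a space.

4801 245

d=384: √d = [19; 1,1,2,9,2,1,1,38] (ℓ=8, even), read p_7/q_7
k=0  a_k=19  p_k/q_k = 19/1
k=1  a_k=1  p_k/q_k = 20/1
k=2  a_k=1  p_k/q_k = 39/2
…
k=4  a_k=9  p_k/q_k = 921/47
…
k=6  a_k=1  p_k/q_k = 2861/146
k=7  a_k=1  p_k/q_k = 4801/245
fundamental: x₁=4801, y₁=245  (since 23049601 − 384·60025 = 1)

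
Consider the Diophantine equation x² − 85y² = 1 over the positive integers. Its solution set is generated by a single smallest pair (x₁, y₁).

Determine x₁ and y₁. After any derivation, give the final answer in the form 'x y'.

285769 30996

d=85: √d = [9; 4,1,1,4,18] (ℓ=5, odd), read p_9/q_9
i=0: a=9 ⇒ p=9, q=1
…
i=2: a=1 ⇒ p=46, q=5
i=3: a=1 ⇒ p=83, q=9
…
i=5: a=18 ⇒ p=6887, q=747
…
i=7: a=1 ⇒ p=34813, q=3776
i=8: a=1 ⇒ p=62739, q=6805
i=9: a=4 ⇒ p=285769, q=30996
→ (285769, 30996).  Check: 285769²=81663921361, 85·30996²=81663921360, difference 1.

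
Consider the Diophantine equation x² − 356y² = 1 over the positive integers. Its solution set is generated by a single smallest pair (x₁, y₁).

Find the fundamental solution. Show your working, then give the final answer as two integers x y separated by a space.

√356 = [18; 1,6,1,1,2,…,6,1,36, …], period ℓ=14 (even) → k=13
k=0  a_k=18  p_k/q_k = 18/1
k=1  a_k=1  p_k/q_k = 19/1
k=2  a_k=6  p_k/q_k = 132/7
k=3  a_k=1  p_k/q_k = 151/8
k=4  a_k=1  p_k/q_k = 283/15
k=5  a_k=2  p_k/q_k = 717/38
…
k=7  a_k=8  p_k/q_k = 8717/462
k=8  a_k=1  p_k/q_k = 9717/515
k=9  a_k=2  p_k/q_k = 28151/1492
k=10  a_k=1  p_k/q_k = 37868/2007
k=11  a_k=1  p_k/q_k = 66019/3499
k=12  a_k=6  p_k/q_k = 433982/23001
k=13  a_k=1  p_k/q_k = 500001/26500
→ (500001, 26500).  Check: 500001²=250001000001, 356·26500²=250001000000, difference 1.

500001 26500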